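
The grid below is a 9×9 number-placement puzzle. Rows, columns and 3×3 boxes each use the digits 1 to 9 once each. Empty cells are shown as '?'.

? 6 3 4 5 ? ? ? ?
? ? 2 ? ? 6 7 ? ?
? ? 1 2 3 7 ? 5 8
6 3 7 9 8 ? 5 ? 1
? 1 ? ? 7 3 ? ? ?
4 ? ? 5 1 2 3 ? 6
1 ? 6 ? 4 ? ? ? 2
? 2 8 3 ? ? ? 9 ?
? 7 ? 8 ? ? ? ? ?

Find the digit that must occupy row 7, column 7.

row 1, column 9 = 9 (sole candidate).
row 2, column 4 = 1 (sole candidate).
row 2, column 5 = 9 (sole candidate).
row 3, column 1 = 9 (sole candidate).
row 3, column 2 = 4 (sole candidate).
row 3, column 7 = 6 (sole candidate).
row 4, column 6 = 4 (sole candidate).
row 4, column 8 = 2 (sole candidate).
row 5, column 4 = 6 (sole candidate).
row 5, column 9 = 4 (sole candidate).
row 6, column 3 = 9 (sole candidate).
row 7, column 4 = 7 (sole candidate).
row 7, column 7 = 8: row 7 has {1,2,4,6,7}; col 7 has {3,5,6,7}; box has {2,9} → only 8 remains.

8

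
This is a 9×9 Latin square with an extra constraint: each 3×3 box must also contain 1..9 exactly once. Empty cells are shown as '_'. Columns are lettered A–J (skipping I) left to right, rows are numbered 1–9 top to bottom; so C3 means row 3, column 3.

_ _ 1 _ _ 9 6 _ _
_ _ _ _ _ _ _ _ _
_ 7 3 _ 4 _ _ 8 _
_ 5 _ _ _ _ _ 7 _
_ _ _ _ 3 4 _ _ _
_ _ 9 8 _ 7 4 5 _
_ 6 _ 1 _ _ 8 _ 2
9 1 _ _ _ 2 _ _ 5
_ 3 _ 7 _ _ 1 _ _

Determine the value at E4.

B6 = 2 (sole candidate).
B5 = 8 (sole candidate).
B1 = 4 (sole candidate).
B2 = 9 (sole candidate).
J4 = 8 (hidden single in row 4).
D5 = 5 (hidden single in row 5).
D8 = 4 (hidden single in column 4).
D4 = 9 (hidden single in column 4).
E4 = 2: in box 5, 2 can only go here (every other open cell in that box sees a 2).

2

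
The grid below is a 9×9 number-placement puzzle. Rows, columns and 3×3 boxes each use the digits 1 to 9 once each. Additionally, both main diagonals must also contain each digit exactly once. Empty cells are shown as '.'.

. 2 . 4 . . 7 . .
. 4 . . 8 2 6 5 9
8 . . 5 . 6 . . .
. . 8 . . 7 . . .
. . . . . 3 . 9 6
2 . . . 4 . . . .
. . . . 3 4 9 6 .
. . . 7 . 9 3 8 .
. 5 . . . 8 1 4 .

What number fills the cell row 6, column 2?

1

row 1, column 6 = 1: row 1 has {2,4,7}; col 6 has {2,3,4,6,7,8,9}; box has {2,4,5,6,8} → only 1 remains.
row 1, column 8 = 3: row 1 has {1,2,4,7}; col 8 has {4,5,6,8,9}; box has {5,6,7,9} → only 3 remains.
row 1, column 9 = 8: row 1 has {1,2,3,4,7}; col 9 has {6,9}; box has {3,5,6,7,9}; anti-diagonal has {5,7} → only 8 remains.
row 2, column 4 = 3: row 2 has {2,4,5,6,8,9}; col 4 has {4,5,7}; box has {1,2,4,5,6,8} → only 3 remains.
row 6, column 6 = 5: row 6 has {2,4}; col 6 has {1,2,3,4,6,7,8,9}; box has {3,4,7}; main diagonal has {4,8,9} → only 5 remains.
row 6, column 7 = 8: row 6 has {2,4,5}; col 7 has {1,3,6,7,9}; box has {6,9} → only 8 remains.
row 1, column 1 = 6: row 1 has {1,2,3,4,7,8}; col 1 has {2,8}; box has {2,4,8}; main diagonal has {4,5,8,9} → only 6 remains.
row 1, column 5 = 9: row 1 has {1,2,3,4,6,7,8}; col 5 has {3,4,8}; box has {1,2,3,4,5,6,8} → only 9 remains.
row 3, column 5 = 7: row 3 has {5,6,8}; col 5 has {3,4,8,9}; box has {1,2,3,4,5,6,8,9} → only 7 remains.
row 1, column 3 = 5: row 1 has {1,2,3,4,6,7,8,9}; col 3 has {8}; box has {2,4,6,8} → only 5 remains.
row 3, column 2 = 9: in row 3, 9 can only go here (every other open cell in that row sees a 9).
row 3, column 3 = 3: in row 3, 3 can only go here (every other open cell in that row sees a 3).
row 4, column 1 = 9: in row 4, 9 can only go here (every other open cell in that row sees a 9).
row 9, column 1 = 3: row 9 has {1,4,5,8}; col 1 has {2,6,8,9}; box has {5}; anti-diagonal has {5,7,8} → only 3 remains.
row 5, column 4 = 8: in row 5, 8 can only go here (every other open cell in that row sees an 8).
row 6, column 4 = 9: in row 6, 9 can only go here (every other open cell in that row sees a 9).
row 7, column 9 = 5: in row 7, 5 can only go here (every other open cell in that row sees a 5).
row 7, column 2 = 8: in row 7, 8 can only go here (every other open cell in that row sees an 8).
row 8, column 9 = 2: row 8 has {3,7,8,9}; col 9 has {5,6,8,9}; box has {1,3,4,5,6,8,9} → only 2 remains.
row 9, column 9 = 7: row 9 has {1,3,4,5,8}; col 9 has {2,5,6,8,9}; box has {1,2,3,4,5,6,8,9}; main diagonal has {3,4,5,6,8,9} → only 7 remains.
row 4, column 7 = 5: in row 4, 5 can only go here (every other open cell in that row sees a 5).
row 4, column 9 = 4: in row 4, 4 can only go here (every other open cell in that row sees a 4).
row 3, column 9 = 1: row 3 has {3,5,6,7,8,9}; col 9 has {2,4,5,6,7,8,9}; box has {3,5,6,7,8,9} → only 1 remains.
row 5, column 7 = 2: row 5 has {3,6,8,9}; col 7 has {1,3,5,6,7,8,9}; box has {4,5,6,8,9} → only 2 remains.
row 6, column 9 = 3: row 6 has {2,4,5,8,9}; col 9 has {1,2,4,5,6,7,8,9}; box has {2,4,5,6,8,9} → only 3 remains.
row 3, column 7 = 4: row 3 has {1,3,5,6,7,8,9}; col 7 has {1,2,3,5,6,7,8,9}; box has {1,3,5,6,7,8,9}; anti-diagonal has {3,5,7,8,9} → only 4 remains.
row 3, column 8 = 2: row 3 has {1,3,4,5,6,7,8,9}; col 8 has {3,4,5,6,8,9}; box has {1,3,4,5,6,7,8,9} → only 2 remains.
row 4, column 8 = 1: row 4 has {4,5,7,8,9}; col 8 has {2,3,4,5,6,8,9}; box has {2,3,4,5,6,8,9} → only 1 remains.
row 5, column 5 = 1: row 5 has {2,3,6,8,9}; col 5 has {3,4,7,8,9}; box has {3,4,5,7,8,9}; main diagonal has {3,4,5,6,7,8,9}; anti-diagonal has {3,4,5,7,8,9} → only 1 remains.
row 6, column 8 = 7: row 6 has {2,3,4,5,8,9}; col 8 has {1,2,3,4,5,6,8,9}; box has {1,2,3,4,5,6,8,9} → only 7 remains.
row 7, column 3 = 2: row 7 has {3,4,5,6,8,9}; col 3 has {3,5,8}; box has {3,5,8}; anti-diagonal has {1,3,4,5,7,8,9} → only 2 remains.
row 7, column 4 = 1: row 7 has {2,3,4,5,6,8,9}; col 4 has {3,4,5,7,8,9}; box has {3,4,7,8,9} → only 1 remains.
row 8, column 2 = 6: row 8 has {2,3,7,8,9}; col 2 has {2,4,5,8,9}; box has {2,3,5,8}; anti-diagonal has {1,2,3,4,5,7,8,9} → only 6 remains.
row 8, column 5 = 5: row 8 has {2,3,6,7,8,9}; col 5 has {1,3,4,7,8,9}; box has {1,3,4,7,8,9} → only 5 remains.
row 9, column 3 = 9: row 9 has {1,3,4,5,7,8}; col 3 has {2,3,5,8}; box has {2,3,5,6,8} → only 9 remains.
row 4, column 2 = 3: row 4 has {1,4,5,7,8,9}; col 2 has {2,4,5,6,8,9}; box has {2,8,9} → only 3 remains.
row 4, column 4 = 2: row 4 has {1,3,4,5,7,8,9}; col 4 has {1,3,4,5,7,8,9}; box has {1,3,4,5,7,8,9}; main diagonal has {1,3,4,5,6,7,8,9} → only 2 remains.
row 4, column 5 = 6: row 4 has {1,2,3,4,5,7,8,9}; col 5 has {1,3,4,5,7,8,9}; box has {1,2,3,4,5,7,8,9} → only 6 remains.
row 5, column 2 = 7: row 5 has {1,2,3,6,8,9}; col 2 has {2,3,4,5,6,8,9}; box has {2,3,8,9} → only 7 remains.
row 5, column 3 = 4: row 5 has {1,2,3,6,7,8,9}; col 3 has {2,3,5,8,9}; box has {2,3,7,8,9} → only 4 remains.
row 6, column 2 = 1: row 6 has {2,3,4,5,7,8,9}; col 2 has {2,3,4,5,6,7,8,9}; box has {2,3,4,7,8,9} → only 1 remains.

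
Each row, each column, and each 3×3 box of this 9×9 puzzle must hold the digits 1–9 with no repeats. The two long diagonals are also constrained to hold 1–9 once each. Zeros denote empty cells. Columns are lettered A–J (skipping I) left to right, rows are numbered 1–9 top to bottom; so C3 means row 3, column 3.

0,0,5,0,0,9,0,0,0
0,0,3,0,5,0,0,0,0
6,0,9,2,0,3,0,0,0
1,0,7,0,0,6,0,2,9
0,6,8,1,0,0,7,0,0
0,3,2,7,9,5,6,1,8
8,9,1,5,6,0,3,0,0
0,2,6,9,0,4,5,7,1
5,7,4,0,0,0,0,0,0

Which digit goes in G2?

G4 = 4: row 4 has {1,2,6,7,9}; col 7 has {3,5,6,7}; box has {1,2,6,7,8,9} → only 4 remains.
E5 = 4: row 5 has {1,6,7,8}; col 5 has {5,6,9}; box has {1,5,6,7,9}; main diagonal has {3,5,7,9}; anti-diagonal has {1,2,5,6,7} → only 4 remains.
F5 = 2: row 5 has {1,4,6,7,8}; col 6 has {3,4,5,6,9}; box has {1,4,5,6,7,9} → only 2 remains.
A6 = 4: row 6 has {1,2,3,5,6,7,8,9}; col 1 has {1,5,6,8}; box has {1,2,3,6,7,8} → only 4 remains.
F7 = 7: row 7 has {1,3,5,6,8,9}; col 6 has {2,3,4,5,6,9}; box has {4,5,6,9} → only 7 remains.
H7 = 4: row 7 has {1,3,5,6,7,8,9}; col 8 has {1,2,7}; box has {1,3,5,7} → only 4 remains.
J7 = 2: row 7 has {1,3,4,5,6,7,8,9}; col 9 has {1,8,9}; box has {1,3,4,5,7} → only 2 remains.
A8 = 3: row 8 has {1,2,4,5,6,7,9}; col 1 has {1,4,5,6,8}; box has {1,2,4,5,6,7,8,9} → only 3 remains.
E8 = 8: row 8 has {1,2,3,4,5,6,7,9}; col 5 has {4,5,6,9}; box has {4,5,6,7,9} → only 8 remains.
D9 = 3: row 9 has {4,5,7}; col 4 has {1,2,5,7,9}; box has {4,5,6,7,8,9} → only 3 remains.
F9 = 1: row 9 has {3,4,5,7}; col 6 has {2,3,4,5,6,7,9}; box has {3,4,5,6,7,8,9} → only 1 remains.
J9 = 6: row 9 has {1,3,4,5,7}; col 9 has {1,2,8,9}; box has {1,2,3,4,5,7}; main diagonal has {3,4,5,7,9} → only 6 remains.
A1 = 2: row 1 has {5,9}; col 1 has {1,3,4,5,6,8}; box has {3,5,6,9}; main diagonal has {3,4,5,6,7,9} → only 2 remains.
J1 = 3: row 1 has {2,5,9}; col 9 has {1,2,6,8,9}; box has {}; anti-diagonal has {1,2,4,5,6,7} → only 3 remains.
A2 = 7: row 2 has {3,5}; col 1 has {1,2,3,4,5,6,8}; box has {2,3,5,6,9} → only 7 remains.
F2 = 8: row 2 has {3,5,7}; col 6 has {1,2,3,4,5,6,7,9}; box has {2,3,5,9} → only 8 remains.
H2 = 9: row 2 has {3,5,7,8}; col 8 has {1,2,4,7}; box has {3}; anti-diagonal has {1,2,3,4,5,6,7} → only 9 remains.
J2 = 4: row 2 has {3,5,7,8,9}; col 9 has {1,2,3,6,8,9}; box has {3,9} → only 4 remains.
G3 = 8: row 3 has {2,3,6,9}; col 7 has {3,4,5,6,7}; box has {3,4,9}; anti-diagonal has {1,2,3,4,5,6,7,9} → only 8 remains.
H3 = 5: row 3 has {2,3,6,8,9}; col 8 has {1,2,4,7,9}; box has {3,4,8,9} → only 5 remains.
J3 = 7: row 3 has {2,3,5,6,8,9}; col 9 has {1,2,3,4,6,8,9}; box has {3,4,5,8,9} → only 7 remains.
B4 = 5: row 4 has {1,2,4,6,7,9}; col 2 has {2,3,6,7,9}; box has {1,2,3,4,6,7,8} → only 5 remains.
D4 = 8: row 4 has {1,2,4,5,6,7,9}; col 4 has {1,2,3,5,7,9}; box has {1,2,4,5,6,7,9}; main diagonal has {2,3,4,5,6,7,9} → only 8 remains.
E4 = 3: row 4 has {1,2,4,5,6,7,8,9}; col 5 has {4,5,6,8,9}; box has {1,2,4,5,6,7,8,9} → only 3 remains.
A5 = 9: row 5 has {1,2,4,6,7,8}; col 1 has {1,2,3,4,5,6,7,8}; box has {1,2,3,4,5,6,7,8} → only 9 remains.
H5 = 3: row 5 has {1,2,4,6,7,8,9}; col 8 has {1,2,4,5,7,9}; box has {1,2,4,6,7,8,9} → only 3 remains.
J5 = 5: row 5 has {1,2,3,4,6,7,8,9}; col 9 has {1,2,3,4,6,7,8,9}; box has {1,2,3,4,6,7,8,9} → only 5 remains.
E9 = 2: row 9 has {1,3,4,5,6,7}; col 5 has {3,4,5,6,8,9}; box has {1,3,4,5,6,7,8,9} → only 2 remains.
G9 = 9: row 9 has {1,2,3,4,5,6,7}; col 7 has {3,4,5,6,7,8}; box has {1,2,3,4,5,6,7} → only 9 remains.
H9 = 8: row 9 has {1,2,3,4,5,6,7,9}; col 8 has {1,2,3,4,5,7,9}; box has {1,2,3,4,5,6,7,9} → only 8 remains.
G1 = 1: row 1 has {2,3,5,9}; col 7 has {3,4,5,6,7,8,9}; box has {3,4,5,7,8,9} → only 1 remains.
H1 = 6: row 1 has {1,2,3,5,9}; col 8 has {1,2,3,4,5,7,8,9}; box has {1,3,4,5,7,8,9} → only 6 remains.
B2 = 1: row 2 has {3,4,5,7,8,9}; col 2 has {2,3,5,6,7,9}; box has {2,3,5,6,7,9}; main diagonal has {2,3,4,5,6,7,8,9} → only 1 remains.
D2 = 6: row 2 has {1,3,4,5,7,8,9}; col 4 has {1,2,3,5,7,8,9}; box has {2,3,5,8,9} → only 6 remains.
G2 = 2: row 2 has {1,3,4,5,6,7,8,9}; col 7 has {1,3,4,5,6,7,8,9}; box has {1,3,4,5,6,7,8,9} → only 2 remains.

2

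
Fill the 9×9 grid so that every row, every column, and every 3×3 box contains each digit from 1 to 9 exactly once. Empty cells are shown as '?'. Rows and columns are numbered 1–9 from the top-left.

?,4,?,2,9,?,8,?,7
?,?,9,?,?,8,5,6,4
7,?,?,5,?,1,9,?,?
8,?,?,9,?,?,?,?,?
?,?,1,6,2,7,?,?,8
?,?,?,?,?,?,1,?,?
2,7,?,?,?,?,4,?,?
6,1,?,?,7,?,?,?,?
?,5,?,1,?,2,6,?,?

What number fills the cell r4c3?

r2c5 = 3: row 2 has {4,5,6,8,9}; col 5 has {2,7,9}; box has {1,2,5,8,9} → only 3 remains.
r5c7 = 3: row 5 has {1,2,6,7,8}; col 7 has {1,4,5,6,8,9}; box has {1,8} → only 3 remains.
r8c7 = 2: row 8 has {1,6,7}; col 7 has {1,3,4,5,6,8,9}; box has {4,6} → only 2 remains.
r1c6 = 6: row 1 has {2,4,7,8,9}; col 6 has {1,2,7,8}; box has {1,2,3,5,8,9} → only 6 remains.
r2c1 = 1: row 2 has {3,4,5,6,8,9}; col 1 has {2,6,7,8}; box has {4,7,9} → only 1 remains.
r2c2 = 2: row 2 has {1,3,4,5,6,8,9}; col 2 has {1,4,5,7}; box has {1,4,7,9} → only 2 remains.
r2c4 = 7: row 2 has {1,2,3,4,5,6,8,9}; col 4 has {1,2,5,6,9}; box has {1,2,3,5,6,8,9} → only 7 remains.
r3c5 = 4: row 3 has {1,5,7,9}; col 5 has {2,3,7,9}; box has {1,2,3,5,6,7,8,9} → only 4 remains.
r4c7 = 7: row 4 has {8,9}; col 7 has {1,2,3,4,5,6,8,9}; box has {1,3,8} → only 7 remains.
r5c2 = 9: row 5 has {1,2,3,6,7,8}; col 2 has {1,2,4,5,7}; box has {1,8} → only 9 remains.
r9c5 = 8: row 9 has {1,2,5,6}; col 5 has {2,3,4,7,9}; box has {1,2,7} → only 8 remains.
r6c5 = 5: row 6 has {1}; col 5 has {2,3,4,7,8,9}; box has {2,6,7,9} → only 5 remains.
r7c4 = 3: row 7 has {2,4,7}; col 4 has {1,2,5,6,7,9}; box has {1,2,7,8} → only 3 remains.
r7c5 = 6: row 7 has {2,3,4,7}; col 5 has {2,3,4,5,7,8,9}; box has {1,2,3,7,8} → only 6 remains.
r8c4 = 4: row 8 has {1,2,6,7}; col 4 has {1,2,3,5,6,7,9}; box has {1,2,3,6,7,8} → only 4 remains.
r4c5 = 1: row 4 has {7,8,9}; col 5 has {2,3,4,5,6,7,8,9}; box has {2,5,6,7,9} → only 1 remains.
r6c4 = 8: row 6 has {1,5}; col 4 has {1,2,3,4,5,6,7,9}; box has {1,2,5,6,7,9} → only 8 remains.
r7c3 = 8: row 7 has {2,3,4,6,7}; col 3 has {1,9}; box has {1,2,5,6,7} → only 8 remains.
r8c3 = 3: row 8 has {1,2,4,6,7}; col 3 has {1,8,9}; box has {1,2,5,6,7,8} → only 3 remains.
r9c3 = 4: row 9 has {1,2,5,6,8}; col 3 has {1,3,8,9}; box has {1,2,3,5,6,7,8} → only 4 remains.
r1c3 = 5: row 1 has {2,4,6,7,8,9}; col 3 has {1,3,4,8,9}; box has {1,2,4,7,9} → only 5 remains.
r3c3 = 6: row 3 has {1,4,5,7,9}; col 3 has {1,3,4,5,8,9}; box has {1,2,4,5,7,9} → only 6 remains.
r4c3 = 2: row 4 has {1,7,8,9}; col 3 has {1,3,4,5,6,8,9}; box has {1,8,9} → only 2 remains.

2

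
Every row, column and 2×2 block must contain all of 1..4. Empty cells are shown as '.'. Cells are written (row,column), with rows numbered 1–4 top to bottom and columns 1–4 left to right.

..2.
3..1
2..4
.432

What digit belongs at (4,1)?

(1,2) = 1 (sole candidate).
(1,4) = 3 (sole candidate).
(2,2) = 2 (sole candidate).
(2,3) = 4 (sole candidate).
(3,2) = 3 (sole candidate).
(3,3) = 1 (sole candidate).
(4,1) = 1: row 4 has {2,3,4}; col 1 has {2,3}; box has {2,3,4} → only 1 remains.

1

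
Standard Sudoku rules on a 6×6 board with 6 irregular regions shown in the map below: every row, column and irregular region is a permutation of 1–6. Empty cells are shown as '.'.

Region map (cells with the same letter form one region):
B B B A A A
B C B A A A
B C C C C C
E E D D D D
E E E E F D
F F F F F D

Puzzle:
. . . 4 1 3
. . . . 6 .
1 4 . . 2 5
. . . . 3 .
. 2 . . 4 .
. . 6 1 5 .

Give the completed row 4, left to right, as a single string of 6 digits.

465231

row 2, column 6 = 2: row 2 has {6}; col 6 has {3,5}; region has {1,3,4,6} → only 2 remains.
row 3, column 3 = 3: row 3 has {1,2,4,5}; col 3 has {6}; region has {2,4,5} → only 3 remains.
row 3, column 4 = 6: row 3 has {1,2,3,4,5}; col 4 has {1,4}; region has {2,3,4,5} → only 6 remains.
row 6, column 2 = 3: row 6 has {1,5,6}; col 2 has {2,4}; region has {1,4,5,6} → only 3 remains.
row 6, column 6 = 4: row 6 has {1,3,5,6}; col 6 has {2,3,5}; region has {3} → only 4 remains.
row 2, column 2 = 1: row 2 has {2,6}; col 2 has {2,3,4}; region has {2,3,4,5,6} → only 1 remains.
row 2, column 4 = 5: row 2 has {1,2,6}; col 4 has {1,4,6}; region has {1,2,3,4,6} → only 5 remains.
row 4, column 4 = 2: row 4 has {3}; col 4 has {1,4,5,6}; region has {3,4} → only 2 remains.
row 5, column 4 = 3: row 5 has {2,4}; col 4 has {1,2,4,5,6}; region has {2} → only 3 remains.
row 6, column 1 = 2: row 6 has {1,3,4,5,6}; col 1 has {1}; region has {1,3,4,5,6} → only 2 remains.
row 2, column 3 = 4: row 2 has {1,2,5,6}; col 3 has {3,6}; region has {1} → only 4 remains.
row 2, column 1 = 3: row 2 has {1,2,4,5,6}; col 1 has {1,2}; region has {1,4} → only 3 remains.
row 1, column 3 = 2: in row 1, 2 can only go here (every other open cell in that row sees a 2).
row 4, column 1 = 4: in row 4, 4 can only go here (every other open cell in that row sees a 4).
row 4, column 3 = 5: in region D, 5 can only go here (every other open cell in that region sees a 5).
row 4, column 2 = 6: row 4 has {2,3,4,5}; col 2 has {1,2,3,4}; region has {2,3,4} → only 6 remains.
row 4, column 6 = 1: row 4 has {2,3,4,5,6}; col 6 has {2,3,4,5}; region has {2,3,4,5} → only 1 remains.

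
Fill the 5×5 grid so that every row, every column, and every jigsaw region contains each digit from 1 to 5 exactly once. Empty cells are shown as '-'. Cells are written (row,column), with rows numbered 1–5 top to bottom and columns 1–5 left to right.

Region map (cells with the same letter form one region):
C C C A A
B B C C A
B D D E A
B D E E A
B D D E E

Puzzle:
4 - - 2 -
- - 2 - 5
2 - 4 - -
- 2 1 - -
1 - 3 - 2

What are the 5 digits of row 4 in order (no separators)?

52134

(1,3) = 5 (sole candidate).
(2,1) = 3 (sole candidate).
(2,2) = 4 (sole candidate).
(2,4) = 1 (sole candidate).
(4,1) = 5: row 4 has {1,2}; col 1 has {1,2,3,4}; region has {1,2,3,4} → only 5 remains.
(5,2) = 5 (sole candidate).
(5,4) = 4 (sole candidate).
(1,2) = 3 (sole candidate).
(1,5) = 1 (sole candidate).
(3,2) = 1 (sole candidate).
(3,5) = 3 (sole candidate).
(4,4) = 3: row 4 has {1,2,5}; col 4 has {1,2,4}; region has {1,2,4} → only 3 remains.
(4,5) = 4: row 4 has {1,2,3,5}; col 5 has {1,2,3,5}; region has {1,2,3,5} → only 4 remains.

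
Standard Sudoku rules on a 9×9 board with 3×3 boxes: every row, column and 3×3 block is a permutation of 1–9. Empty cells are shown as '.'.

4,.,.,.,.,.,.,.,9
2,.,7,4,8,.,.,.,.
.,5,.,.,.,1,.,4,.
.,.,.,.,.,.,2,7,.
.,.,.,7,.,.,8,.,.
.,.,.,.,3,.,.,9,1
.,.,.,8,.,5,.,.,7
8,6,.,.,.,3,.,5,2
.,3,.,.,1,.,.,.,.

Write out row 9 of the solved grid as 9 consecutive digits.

735612984

row 8, column 4 = 9: row 8 has {2,3,5,6,8}; col 4 has {4,7,8}; box has {1,3,5,8} → only 9 remains.
row 8, column 5 = 7: in row 8, 7 can only go here (every other open cell in that row sees a 7).
row 3, column 7 = 7: in row 3, 7 can only go here (every other open cell in that row sees a 7).
row 1, column 6 = 7: in row 1, 7 can only go here (every other open cell in that row sees a 7).
row 9, column 1 = 7: in row 9, 7 can only go here (every other open cell in that row sees a 7).
row 6, column 2 = 7: in row 6, 7 can only go here (every other open cell in that row sees a 7).
row 9, column 3 = 5: in row 9, 5 can only go here (every other open cell in that row sees a 5).
row 9, column 7 = 9: in row 9, 9 can only go here (every other open cell in that row sees a 9).
row 4, column 4 = 1: in column 4, 1 can only go here (every other open cell in that column sees a 1).
row 1, column 8 = 2: in column 8, 2 can only go here (every other open cell in that column sees a 2).
row 9, column 8 = 8: in column 8, 8 can only go here (every other open cell in that column sees an 8).
row 3, column 9 = 8: in column 9, 8 can only go here (every other open cell in that column sees an 8).
Singles propagation stalls; row 9, column 9 is still open with candidates {4,6}.
  Try row 9, column 9 = 6: this forces row 9, column 4=2, row 9, column 6=4, row 7, column 5=6, row 1, column 5=5, row 3, column 5=2, row 6, column 4=5, row 6, column 1=6, row 6, column 7=4; then column 9 has no cell left for 4 — contradiction.
So row 9, column 9 = 4.
row 8, column 7 = 1 (sole candidate).
row 8, column 3 = 4 (sole candidate).
row 7, column 5 = 4 (hidden single in row 7).
row 6, column 7 = 4 (hidden single in column 7).
row 2, column 8 = 1 (hidden single in column 8).
row 2, column 2 = 9 (sole candidate).
row 2, column 6 = 6 (sole candidate).
row 9, column 6 = 2: row 9 has {1,3,4,5,7,8,9}; col 6 has {1,3,5,6,7}; box has {1,3,4,5,7,8,9} → only 2 remains.
row 1, column 5 = 5 (sole candidate).
row 6, column 6 = 8 (sole candidate).
row 9, column 4 = 6: row 9 has {1,2,3,4,5,7,8,9}; col 4 has {1,4,7,8,9}; box has {1,2,3,4,5,7,8,9} → only 6 remains.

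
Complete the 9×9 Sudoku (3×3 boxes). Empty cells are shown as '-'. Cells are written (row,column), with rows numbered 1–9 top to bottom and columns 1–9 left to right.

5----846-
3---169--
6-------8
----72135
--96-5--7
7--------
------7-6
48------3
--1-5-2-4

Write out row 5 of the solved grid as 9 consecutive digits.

139645827

(2,9) = 2 (sole candidate).
(4,1) = 8 (sole candidate).
(5,7) = 8: row 5 has {5,6,7,9}; col 7 has {1,2,4,7,9}; box has {1,3,5,7} → only 8 remains.
(6,7) = 6 (sole candidate).
(6,9) = 9 (sole candidate).
(8,7) = 5 (sole candidate).
(9,1) = 9 (sole candidate).
(9,8) = 8 (sole candidate).
(1,9) = 1 (sole candidate).
(3,7) = 3 (sole candidate).
(7,1) = 2 (sole candidate).
(5,1) = 1: row 5 has {5,6,7,8,9}; col 1 has {2,3,4,5,6,7,8,9}; box has {7,8,9} → only 1 remains.
(2,3) = 8 (hidden single in row 2).
(3,2) = 1 (hidden single in row 3).
(4,4) = 9 (hidden single in row 4).
(9,2) = 6 (hidden single in row 9).
(4,2) = 4 (sole candidate).
(4,3) = 6 (sole candidate).
(8,3) = 7 (sole candidate).
(1,3) = 2 (sole candidate).
(2,2) = 7 (sole candidate).
(2,8) = 5 (sole candidate).
(3,3) = 4 (sole candidate).
(3,8) = 7 (sole candidate).
(1,2) = 9 (sole candidate).
(1,5) = 3 (sole candidate).
(2,4) = 4 (sole candidate).
(3,6) = 9 (sole candidate).
(5,5) = 4: row 5 has {1,5,6,7,8,9}; col 5 has {1,3,5,7}; box has {2,5,6,7,9} → only 4 remains.
(5,8) = 2: row 5 has {1,4,5,6,7,8,9}; col 8 has {3,5,6,7,8}; box has {1,3,5,6,7,8,9} → only 2 remains.
(6,5) = 8 (sole candidate).
(6,8) = 4 (sole candidate).
(7,5) = 9 (sole candidate).
(7,8) = 1 (sole candidate).
(8,6) = 1 (sole candidate).
(8,8) = 9 (sole candidate).
(1,4) = 7 (sole candidate).
(3,5) = 2 (sole candidate).
(5,2) = 3: row 5 has {1,2,4,5,6,7,8,9}; col 2 has {1,4,6,7,8,9}; box has {1,4,6,7,8,9} → only 3 remains.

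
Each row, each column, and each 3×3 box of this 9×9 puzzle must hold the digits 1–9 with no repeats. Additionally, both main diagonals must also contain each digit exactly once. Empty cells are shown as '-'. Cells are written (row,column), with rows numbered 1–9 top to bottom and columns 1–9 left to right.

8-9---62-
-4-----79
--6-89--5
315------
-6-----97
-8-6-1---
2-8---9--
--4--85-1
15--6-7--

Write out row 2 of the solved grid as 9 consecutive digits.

(2,1) = 5: row 2 has {4,7,9}; col 1 has {1,2,3,8}; box has {4,6,8,9} → only 5 remains.
(3,1) = 7: row 3 has {5,6,8,9}; col 1 has {1,2,3,5,8}; box has {4,5,6,8,9} → only 7 remains.
(5,1) = 4: row 5 has {6,7,9}; col 1 has {1,2,3,5,7,8}; box has {1,3,5,6,8} → only 4 remains.
(5,3) = 2: row 5 has {4,6,7,9}; col 3 has {4,5,6,8,9}; box has {1,3,4,5,6,8} → only 2 remains.
(6,1) = 9: row 6 has {1,6,8}; col 1 has {1,2,3,4,5,7,8}; box has {1,2,3,4,5,6,8} → only 9 remains.
(6,3) = 7: row 6 has {1,6,8,9}; col 3 has {2,4,5,6,8,9}; box has {1,2,3,4,5,6,8,9} → only 7 remains.
(8,1) = 6: row 8 has {1,4,5,8}; col 1 has {1,2,3,4,5,7,8,9}; box has {1,2,4,5,8} → only 6 remains.
(8,8) = 3: row 8 has {1,4,5,6,8}; col 8 has {2,7,9}; box has {1,5,7,9}; main diagonal has {1,4,6,8,9} → only 3 remains.
(9,3) = 3: row 9 has {1,5,6,7}; col 3 has {2,4,5,6,7,8,9}; box has {1,2,4,5,6,8} → only 3 remains.
(9,9) = 2: row 9 has {1,3,5,6,7}; col 9 has {1,5,7,9}; box has {1,3,5,7,9}; main diagonal has {1,3,4,6,8,9} → only 2 remains.
(1,2) = 3: row 1 has {2,6,8,9}; col 2 has {1,4,5,6,8}; box has {4,5,6,7,8,9} → only 3 remains.
(1,9) = 4: row 1 has {2,3,6,8,9}; col 9 has {1,2,5,7,9}; box has {2,5,6,7,9}; anti-diagonal has {1,6,7,8} → only 4 remains.
(2,3) = 1: row 2 has {4,5,7,9}; col 3 has {2,3,4,5,6,7,8,9}; box has {3,4,5,6,7,8,9} → only 1 remains.
(3,2) = 2: row 3 has {5,6,7,8,9}; col 2 has {1,3,4,5,6,8}; box has {1,3,4,5,6,7,8,9} → only 2 remains.
(3,7) = 3: row 3 has {2,5,6,7,8,9}; col 7 has {5,6,7,9}; box has {2,4,5,6,7,9}; anti-diagonal has {1,4,6,7,8} → only 3 remains.
(3,8) = 1: row 3 has {2,3,5,6,7,8,9}; col 8 has {2,3,7,9}; box has {2,3,4,5,6,7,9} → only 1 remains.
(4,4) = 7: row 4 has {1,3,5}; col 4 has {6}; box has {1,6}; main diagonal has {1,2,3,4,6,8,9} → only 7 remains.
(4,6) = 2: row 4 has {1,3,5,7}; col 6 has {1,8,9}; box has {1,6,7}; anti-diagonal has {1,3,4,6,7,8} → only 2 remains.
(5,5) = 5: row 5 has {2,4,6,7,9}; col 5 has {6,8}; box has {1,2,6,7}; main diagonal has {1,2,3,4,6,7,8,9}; anti-diagonal has {1,2,3,4,6,7,8} → only 5 remains.
(5,6) = 3: row 5 has {2,4,5,6,7,9}; col 6 has {1,2,8,9}; box has {1,2,5,6,7} → only 3 remains.
(6,5) = 4: row 6 has {1,6,7,8,9}; col 5 has {5,6,8}; box has {1,2,3,5,6,7} → only 4 remains.
(6,7) = 2: row 6 has {1,4,6,7,8,9}; col 7 has {3,5,6,7,9}; box has {7,9} → only 2 remains.
(6,8) = 5: row 6 has {1,2,4,6,7,8,9}; col 8 has {1,2,3,7,9}; box has {2,7,9} → only 5 remains.
(6,9) = 3: row 6 has {1,2,4,5,6,7,8,9}; col 9 has {1,2,4,5,7,9}; box has {2,5,7,9} → only 3 remains.
(7,2) = 7: row 7 has {2,8,9}; col 2 has {1,2,3,4,5,6,8}; box has {1,2,3,4,5,6,8} → only 7 remains.
(7,9) = 6: row 7 has {2,7,8,9}; col 9 has {1,2,3,4,5,7,9}; box has {1,2,3,5,7,9} → only 6 remains.
(8,2) = 9: row 8 has {1,3,4,5,6,8}; col 2 has {1,2,3,4,5,6,7,8}; box has {1,2,3,4,5,6,7,8}; anti-diagonal has {1,2,3,4,5,6,7,8} → only 9 remains.
(8,4) = 2: row 8 has {1,3,4,5,6,8,9}; col 4 has {6,7}; box has {6,8} → only 2 remains.
(8,5) = 7: row 8 has {1,2,3,4,5,6,8,9}; col 5 has {4,5,6,8}; box has {2,6,8} → only 7 remains.
(9,6) = 4: row 9 has {1,2,3,5,6,7}; col 6 has {1,2,3,8,9}; box has {2,6,7,8} → only 4 remains.
(9,8) = 8: row 9 has {1,2,3,4,5,6,7}; col 8 has {1,2,3,5,7,9}; box has {1,2,3,5,6,7,9} → only 8 remains.
(1,5) = 1: row 1 has {2,3,4,6,8,9}; col 5 has {4,5,6,7,8}; box has {8,9} → only 1 remains.
(2,4) = 3: row 2 has {1,4,5,7,9}; col 4 has {2,6,7}; box has {1,8,9} → only 3 remains.
(2,5) = 2: row 2 has {1,3,4,5,7,9}; col 5 has {1,4,5,6,7,8}; box has {1,3,8,9} → only 2 remains.
(2,6) = 6: row 2 has {1,2,3,4,5,7,9}; col 6 has {1,2,3,4,8,9}; box has {1,2,3,8,9} → only 6 remains.
(2,7) = 8: row 2 has {1,2,3,4,5,6,7,9}; col 7 has {2,3,5,6,7,9}; box has {1,2,3,4,5,6,7,9} → only 8 remains.

541326879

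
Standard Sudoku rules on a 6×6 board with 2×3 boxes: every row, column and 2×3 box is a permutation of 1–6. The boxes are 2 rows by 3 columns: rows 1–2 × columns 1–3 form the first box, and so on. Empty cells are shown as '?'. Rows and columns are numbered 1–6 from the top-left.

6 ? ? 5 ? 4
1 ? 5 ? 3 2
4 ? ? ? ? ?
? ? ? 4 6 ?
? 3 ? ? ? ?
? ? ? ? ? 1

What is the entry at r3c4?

r1c2 = 2: row 1 has {4,5,6}; col 2 has {3}; box has {1,5,6} → only 2 remains.
r1c3 = 3: row 1 has {2,4,5,6}; col 3 has {5}; box has {1,2,5,6} → only 3 remains.
r1c5 = 1: row 1 has {2,3,4,5,6}; col 5 has {3,6}; box has {2,3,4,5} → only 1 remains.
r2c2 = 4: row 2 has {1,2,3,5}; col 2 has {2,3}; box has {1,2,3,5,6} → only 4 remains.
r2c4 = 6: row 2 has {1,2,3,4,5}; col 4 has {4,5}; box has {1,2,3,4,5} → only 6 remains.
r5c4 = 2: row 5 has {3}; col 4 has {4,5,6}; box has {1} → only 2 remains.
r6c4 = 3: row 6 has {1}; col 4 has {2,4,5,6}; box has {1,2} → only 3 remains.
r3c4 = 1: row 3 has {4}; col 4 has {2,3,4,5,6}; box has {4,6} → only 1 remains.

1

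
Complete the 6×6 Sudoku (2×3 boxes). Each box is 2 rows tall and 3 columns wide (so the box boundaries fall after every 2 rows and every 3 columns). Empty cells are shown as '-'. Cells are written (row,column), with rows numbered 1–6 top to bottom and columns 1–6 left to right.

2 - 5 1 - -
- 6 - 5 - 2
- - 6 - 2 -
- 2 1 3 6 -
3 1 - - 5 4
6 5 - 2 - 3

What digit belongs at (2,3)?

3

(1,6) = 6 (sole candidate).
(3,4) = 4 (sole candidate).
(4,6) = 5 (sole candidate).
(5,3) = 2 (sole candidate).
(5,4) = 6 (sole candidate).
(6,3) = 4 (sole candidate).
(6,5) = 1 (sole candidate).
(2,3) = 3: row 2 has {2,5,6}; col 3 has {1,2,4,5,6}; box has {2,5,6} → only 3 remains.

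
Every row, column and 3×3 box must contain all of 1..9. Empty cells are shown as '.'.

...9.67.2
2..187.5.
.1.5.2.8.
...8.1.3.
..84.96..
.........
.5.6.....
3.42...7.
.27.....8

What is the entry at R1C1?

R9C4 = 3: row 9 has {2,7,8}; col 4 has {1,2,4,5,6,8,9}; box has {2,6} → only 3 remains.
R6C4 = 7: row 6 has {}; col 4 has {1,2,3,4,5,6,8,9}; box has {1,4,8,9} → only 7 remains.
R1C8 = 1: in row 1, 1 can only go here (every other open cell in that row sees a 1).
R5C8 = 2: row 5 has {4,6,8,9}; col 8 has {1,3,5,7,8}; box has {3,6} → only 2 remains.
R3C1 = 7: in row 3, 7 can only go here (every other open cell in that row sees a 7).
R6C7 = 8: in row 6, 8 can only go here (every other open cell in that row sees an 8).
R7C7 = 2: in row 7, 2 can only go here (every other open cell in that row sees a 2).
R7C5 = 7: in row 7, 7 can only go here (every other open cell in that row sees a 7).
R7C9 = 3: in row 7, 3 can only go here (every other open cell in that row sees a 3).
R6C6 = 3: in column 6, 3 can only go here (every other open cell in that column sees a 3).
R5C5 = 5: row 5 has {2,4,6,8,9}; col 5 has {7,8}; box has {1,3,4,7,8,9} → only 5 remains.
R5C1 = 1: row 5 has {2,4,5,6,8,9}; col 1 has {2,3,7}; box has {8} → only 1 remains.
R5C9 = 7: row 5 has {1,2,4,5,6,8,9}; col 9 has {2,3,8}; box has {2,3,6,8} → only 7 remains.
R5C2 = 3: row 5 has {1,2,4,5,6,7,8,9}; col 2 has {1,2,5}; box has {1,8} → only 3 remains.
R4C2 = 7: in row 4, 7 can only go here (every other open cell in that row sees a 7).
R6C9 = 1: in row 6, 1 can only go here (every other open cell in that row sees a 1).
R7C3 = 1: in row 7, 1 can only go here (every other open cell in that row sees a 1).
R9C8 = 6: in column 8, 6 can only go here (every other open cell in that column sees a 6).
R9C1 = 9: row 9 has {2,3,6,7,8}; col 1 has {1,2,3,7}; box has {1,2,3,4,5,7} → only 9 remains.
R7C1 = 8: row 7 has {1,2,3,5,6,7}; col 1 has {1,2,3,7,9}; box has {1,2,3,4,5,7,9} → only 8 remains.
R7C6 = 4: row 7 has {1,2,3,5,6,7,8}; col 6 has {1,2,3,6,7,9}; box has {2,3,6,7} → only 4 remains.
R7C8 = 9: row 7 has {1,2,3,4,5,6,7,8}; col 8 has {1,2,3,5,6,7,8}; box has {2,3,6,7,8} → only 9 remains.
R8C2 = 6: row 8 has {2,3,4,7}; col 2 has {1,2,3,5,7}; box has {1,2,3,4,5,7,8,9} → only 6 remains.
R8C9 = 5: row 8 has {2,3,4,6,7}; col 9 has {1,2,3,7,8}; box has {2,3,6,7,8,9} → only 5 remains.
R9C5 = 1: row 9 has {2,3,6,7,8,9}; col 5 has {5,7,8}; box has {2,3,4,6,7} → only 1 remains.
R9C6 = 5: row 9 has {1,2,3,6,7,8,9}; col 6 has {1,2,3,4,6,7,9}; box has {1,2,3,4,6,7} → only 5 remains.
R9C7 = 4: row 9 has {1,2,3,5,6,7,8,9}; col 7 has {2,6,7,8}; box has {2,3,5,6,7,8,9} → only 4 remains.
R6C8 = 4: row 6 has {1,3,7,8}; col 8 has {1,2,3,5,6,7,8,9}; box has {1,2,3,6,7,8} → only 4 remains.
R8C5 = 9: row 8 has {2,3,4,5,6,7}; col 5 has {1,5,7,8}; box has {1,2,3,4,5,6,7} → only 9 remains.
R8C6 = 8: row 8 has {2,3,4,5,6,7,9}; col 6 has {1,2,3,4,5,6,7,9}; box has {1,2,3,4,5,6,7,9} → only 8 remains.
R8C7 = 1: row 8 has {2,3,4,5,6,7,8,9}; col 7 has {2,4,6,7,8}; box has {2,3,4,5,6,7,8,9} → only 1 remains.
R4C9 = 9: row 4 has {1,3,7,8}; col 9 has {1,2,3,5,7,8}; box has {1,2,3,4,6,7,8} → only 9 remains.
R6C2 = 9: row 6 has {1,3,4,7,8}; col 2 has {1,2,3,5,6,7}; box has {1,3,7,8} → only 9 remains.
R2C2 = 4: row 2 has {1,2,5,7,8}; col 2 has {1,2,3,5,6,7,9}; box has {1,2,7} → only 4 remains.
R2C9 = 6: row 2 has {1,2,4,5,7,8}; col 9 has {1,2,3,5,7,8,9}; box has {1,2,5,7,8} → only 6 remains.
R3C9 = 4: row 3 has {1,2,5,7,8}; col 9 has {1,2,3,5,6,7,8,9}; box has {1,2,5,6,7,8} → only 4 remains.
R4C7 = 5: row 4 has {1,3,7,8,9}; col 7 has {1,2,4,6,7,8}; box has {1,2,3,4,6,7,8,9} → only 5 remains.
R1C1 = 5: row 1 has {1,2,6,7,9}; col 1 has {1,2,3,7,8,9}; box has {1,2,4,7} → only 5 remains.

5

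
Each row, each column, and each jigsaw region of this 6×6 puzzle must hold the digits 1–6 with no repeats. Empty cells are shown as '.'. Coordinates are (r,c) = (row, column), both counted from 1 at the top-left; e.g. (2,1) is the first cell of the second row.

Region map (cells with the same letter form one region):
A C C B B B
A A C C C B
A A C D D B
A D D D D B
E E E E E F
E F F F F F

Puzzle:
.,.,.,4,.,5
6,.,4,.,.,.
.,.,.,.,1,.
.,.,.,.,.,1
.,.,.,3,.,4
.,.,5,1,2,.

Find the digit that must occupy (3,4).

2

(6,1) = 4 (sole candidate).
(2,2) = 1 (hidden single in row 2).
(1,3) = 1 (hidden single in row 1).
(3,2) = 4 (hidden single in row 3).
(4,5) = 4 (hidden single in row 4).
(5,1) = 1 (hidden single in row 5).
Singles propagation stalls; (3,4) is still open with candidates {2,5,6}.
  Try (3,4) = 5: this forces (2,4)=2, (2,6)=3; then column 5 has no cell left for 3 — contradiction.
  Try (3,4) = 6: then row 4 has no cell left for 6 — contradiction.
So (3,4) = 2.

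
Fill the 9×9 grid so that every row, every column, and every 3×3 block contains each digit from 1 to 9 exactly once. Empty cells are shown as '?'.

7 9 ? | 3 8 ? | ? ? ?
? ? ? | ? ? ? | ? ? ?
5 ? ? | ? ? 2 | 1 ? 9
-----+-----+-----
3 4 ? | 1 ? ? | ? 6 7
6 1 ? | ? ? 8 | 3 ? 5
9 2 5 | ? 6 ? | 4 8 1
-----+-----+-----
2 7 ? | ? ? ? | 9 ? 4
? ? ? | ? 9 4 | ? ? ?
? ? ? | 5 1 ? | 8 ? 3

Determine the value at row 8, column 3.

3

row 4, column 3 = 8: row 4 has {1,3,4,6,7}; col 3 has {5}; box has {1,2,3,4,5,6,9} → only 8 remains.
row 4, column 7 = 2: row 4 has {1,3,4,6,7,8}; col 7 has {1,3,4,8,9}; box has {1,3,4,5,6,7,8} → only 2 remains.
row 5, column 3 = 7: row 5 has {1,3,5,6,8}; col 3 has {5,8}; box has {1,2,3,4,5,6,8,9} → only 7 remains.
row 5, column 8 = 9: row 5 has {1,3,5,6,7,8}; col 8 has {6,8}; box has {1,2,3,4,5,6,7,8} → only 9 remains.
row 6, column 4 = 7: row 6 has {1,2,4,5,6,8,9}; col 4 has {1,3,5}; box has {1,6,8} → only 7 remains.
row 6, column 6 = 3: row 6 has {1,2,4,5,6,7,8,9}; col 6 has {2,4,8}; box has {1,6,7,8} → only 3 remains.
row 7, column 5 = 3: row 7 has {2,4,7,9}; col 5 has {1,6,8,9}; box has {1,4,5,9} → only 3 remains.
row 7, column 6 = 6: row 7 has {2,3,4,7,9}; col 6 has {2,3,4,8}; box has {1,3,4,5,9} → only 6 remains.
row 9, column 1 = 4: row 9 has {1,3,5,8}; col 1 has {2,3,5,6,7,9}; box has {2,7} → only 4 remains.
row 9, column 2 = 6: row 9 has {1,3,4,5,8}; col 2 has {1,2,4,7,9}; box has {2,4,7} → only 6 remains.
row 9, column 3 = 9: row 9 has {1,3,4,5,6,8}; col 3 has {5,7,8}; box has {2,4,6,7} → only 9 remains.
row 9, column 6 = 7: row 9 has {1,3,4,5,6,8,9}; col 6 has {2,3,4,6,8}; box has {1,3,4,5,6,9} → only 7 remains.
row 9, column 8 = 2: row 9 has {1,3,4,5,6,7,8,9}; col 8 has {6,8,9}; box has {3,4,8,9} → only 2 remains.
row 4, column 5 = 5: row 4 has {1,2,3,4,6,7,8}; col 5 has {1,3,6,8,9}; box has {1,3,6,7,8} → only 5 remains.
row 4, column 6 = 9: row 4 has {1,2,3,4,5,6,7,8}; col 6 has {2,3,4,6,7,8}; box has {1,3,5,6,7,8} → only 9 remains.
row 7, column 3 = 1: row 7 has {2,3,4,6,7,9}; col 3 has {5,7,8,9}; box has {2,4,6,7,9} → only 1 remains.
row 7, column 4 = 8: row 7 has {1,2,3,4,6,7,9}; col 4 has {1,3,5,7}; box has {1,3,4,5,6,7,9} → only 8 remains.
row 7, column 8 = 5: row 7 has {1,2,3,4,6,7,8,9}; col 8 has {2,6,8,9}; box has {2,3,4,8,9} → only 5 remains.
row 8, column 1 = 8: row 8 has {4,9}; col 1 has {2,3,4,5,6,7,9}; box has {1,2,4,6,7,9} → only 8 remains.
row 8, column 3 = 3: row 8 has {4,8,9}; col 3 has {1,5,7,8,9}; box has {1,2,4,6,7,8,9} → only 3 remains.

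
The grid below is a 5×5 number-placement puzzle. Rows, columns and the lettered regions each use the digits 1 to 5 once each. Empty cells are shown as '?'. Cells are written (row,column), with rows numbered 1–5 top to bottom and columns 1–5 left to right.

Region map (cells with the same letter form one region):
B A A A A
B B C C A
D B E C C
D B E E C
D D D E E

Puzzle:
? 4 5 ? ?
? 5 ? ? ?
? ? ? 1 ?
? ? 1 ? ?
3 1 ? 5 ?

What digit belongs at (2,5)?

1

(2,1) = 4 (hidden single in region B).
(2,5) = 1: in row 2, 1 can only go here (every other open cell in that row sees a 1).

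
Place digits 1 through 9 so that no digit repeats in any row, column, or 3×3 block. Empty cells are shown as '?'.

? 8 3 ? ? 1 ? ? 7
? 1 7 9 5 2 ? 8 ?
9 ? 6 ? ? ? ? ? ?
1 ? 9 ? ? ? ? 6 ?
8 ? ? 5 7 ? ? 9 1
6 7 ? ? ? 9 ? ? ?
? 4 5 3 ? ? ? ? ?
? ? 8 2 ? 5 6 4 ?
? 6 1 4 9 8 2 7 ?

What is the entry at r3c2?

2

r1c4 = 6: row 1 has {1,3,7,8}; col 4 has {2,3,4,5,9}; box has {1,2,5,9} → only 6 remains.
r1c5 = 4: row 1 has {1,3,6,7,8}; col 5 has {5,7,9}; box has {1,2,5,6,9} → only 4 remains.
r2c1 = 4: row 2 has {1,2,5,7,8,9}; col 1 has {1,6,8,9}; box has {1,3,6,7,8,9} → only 4 remains.
r2c7 = 3: row 2 has {1,2,4,5,7,8,9}; col 7 has {2,6}; box has {7,8} → only 3 remains.
r2c9 = 6: row 2 has {1,2,3,4,5,7,8,9}; col 9 has {1,7}; box has {3,7,8} → only 6 remains.
r4c4 = 8: row 4 has {1,6,9}; col 4 has {2,3,4,5,6,9}; box has {5,7,9} → only 8 remains.
r5c7 = 4: row 5 has {1,5,7,8,9}; col 7 has {2,3,6}; box has {1,6,9} → only 4 remains.
r6c4 = 1: row 6 has {6,7,9}; col 4 has {2,3,4,5,6,8,9}; box has {5,7,8,9} → only 1 remains.
r7c8 = 1: row 7 has {3,4,5}; col 8 has {4,6,7,8,9}; box has {2,4,6,7} → only 1 remains.
r8c5 = 1: row 8 has {2,4,5,6,8}; col 5 has {4,5,7,9}; box has {2,3,4,5,8,9} → only 1 remains.
r9c1 = 3: row 9 has {1,2,4,6,7,8,9}; col 1 has {1,4,6,8,9}; box has {1,4,5,6,8} → only 3 remains.
r9c9 = 5: row 9 has {1,2,3,4,6,7,8,9}; col 9 has {1,6,7}; box has {1,2,4,6,7} → only 5 remains.
r3c4 = 7: row 3 has {6,9}; col 4 has {1,2,3,4,5,6,8,9}; box has {1,2,4,5,6,9} → only 7 remains.
r3c6 = 3: row 3 has {6,7,9}; col 6 has {1,2,5,8,9}; box has {1,2,4,5,6,7,9} → only 3 remains.
r4c6 = 4: row 4 has {1,6,8,9}; col 6 has {1,2,3,5,8,9}; box has {1,5,7,8,9} → only 4 remains.
r5c3 = 2: row 5 has {1,4,5,7,8,9}; col 3 has {1,3,5,6,7,8,9}; box has {1,6,7,8,9} → only 2 remains.
r5c6 = 6: row 5 has {1,2,4,5,7,8,9}; col 6 has {1,2,3,4,5,8,9}; box has {1,4,5,7,8,9} → only 6 remains.
r6c3 = 4: row 6 has {1,6,7,9}; col 3 has {1,2,3,5,6,7,8,9}; box has {1,2,6,7,8,9} → only 4 remains.
r7c5 = 6: row 7 has {1,3,4,5}; col 5 has {1,4,5,7,9}; box has {1,2,3,4,5,8,9} → only 6 remains.
r7c6 = 7: row 7 has {1,3,4,5,6}; col 6 has {1,2,3,4,5,6,8,9}; box has {1,2,3,4,5,6,8,9} → only 7 remains.
r8c1 = 7: row 8 has {1,2,4,5,6,8}; col 1 has {1,3,4,6,8,9}; box has {1,3,4,5,6,8} → only 7 remains.
r8c2 = 9: row 8 has {1,2,4,5,6,7,8}; col 2 has {1,4,6,7,8}; box has {1,3,4,5,6,7,8} → only 9 remains.
r8c9 = 3: row 8 has {1,2,4,5,6,7,8,9}; col 9 has {1,5,6,7}; box has {1,2,4,5,6,7} → only 3 remains.
r3c5 = 8: row 3 has {3,6,7,9}; col 5 has {1,4,5,6,7,9}; box has {1,2,3,4,5,6,7,9} → only 8 remains.
r4c9 = 2: row 4 has {1,4,6,8,9}; col 9 has {1,3,5,6,7}; box has {1,4,6,9} → only 2 remains.
r5c2 = 3: row 5 has {1,2,4,5,6,7,8,9}; col 2 has {1,4,6,7,8,9}; box has {1,2,4,6,7,8,9} → only 3 remains.
r6c9 = 8: row 6 has {1,4,6,7,9}; col 9 has {1,2,3,5,6,7}; box has {1,2,4,6,9} → only 8 remains.
r7c1 = 2: row 7 has {1,3,4,5,6,7}; col 1 has {1,3,4,6,7,8,9}; box has {1,3,4,5,6,7,8,9} → only 2 remains.
r7c9 = 9: row 7 has {1,2,3,4,5,6,7}; col 9 has {1,2,3,5,6,7,8}; box has {1,2,3,4,5,6,7} → only 9 remains.
r1c1 = 5: row 1 has {1,3,4,6,7,8}; col 1 has {1,2,3,4,6,7,8,9}; box has {1,3,4,6,7,8,9} → only 5 remains.
r1c7 = 9: row 1 has {1,3,4,5,6,7,8}; col 7 has {2,3,4,6}; box has {3,6,7,8} → only 9 remains.
r1c8 = 2: row 1 has {1,3,4,5,6,7,8,9}; col 8 has {1,4,6,7,8,9}; box has {3,6,7,8,9} → only 2 remains.
r3c2 = 2: row 3 has {3,6,7,8,9}; col 2 has {1,3,4,6,7,8,9}; box has {1,3,4,5,6,7,8,9} → only 2 remains.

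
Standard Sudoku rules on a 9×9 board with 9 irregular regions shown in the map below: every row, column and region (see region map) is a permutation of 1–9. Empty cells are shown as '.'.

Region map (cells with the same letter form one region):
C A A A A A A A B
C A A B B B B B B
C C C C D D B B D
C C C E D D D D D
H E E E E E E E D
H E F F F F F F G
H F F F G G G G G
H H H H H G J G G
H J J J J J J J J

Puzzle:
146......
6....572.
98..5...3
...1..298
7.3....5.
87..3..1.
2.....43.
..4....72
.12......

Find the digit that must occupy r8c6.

8

r1c8 = 8: row 1 has {1,4,6}; col 8 has {1,2,3,5,7,9}; region has {4,6} → only 8 remains.
r1c9 = 9: row 1 has {1,4,6,8}; col 9 has {2,3,8}; region has {2,5,7} → only 9 remains.
r3c3 = 7: row 3 has {3,5,8,9}; col 3 has {2,3,4,6}; region has {1,6,8,9} → only 7 remains.
r4c3 = 5: row 4 has {1,2,8,9}; col 3 has {2,3,4,6,7}; region has {1,6,7,8,9} → only 5 remains.
r6c3 = 9: row 6 has {1,3,7,8}; col 3 has {2,3,4,5,6,7}; region has {1,3} → only 9 remains.
r7c3 = 8: row 7 has {2,3,4}; col 3 has {2,3,4,5,6,7,9}; region has {1,3,9} → only 8 remains.
r2c3 = 1: row 2 has {2,5,6,7}; col 3 has {2,3,4,5,6,7,8,9}; region has {4,6,8} → only 1 remains.
r2c9 = 4: row 2 has {1,2,5,6,7}; col 9 has {2,3,8,9}; region has {2,5,7,9} → only 4 remains.
r3c8 = 6: row 3 has {3,5,7,8,9}; col 8 has {1,2,3,5,7,8,9}; region has {2,4,5,7,9} → only 6 remains.
r4c2 = 3: row 4 has {1,2,5,8,9}; col 2 has {1,4,7,8}; region has {1,5,6,7,8,9} → only 3 remains.
r9c8 = 4: row 9 has {1,2}; col 8 has {1,2,3,5,6,7,8,9}; region has {1,2} → only 4 remains.
r2c2 = 9: row 2 has {1,2,4,5,6,7}; col 2 has {1,3,4,7,8}; region has {1,4,6,8} → only 9 remains.
r2c5 = 8: row 2 has {1,2,4,5,6,7,9}; col 5 has {3,5}; region has {2,4,5,6,7,9} → only 8 remains.
r3c7 = 1: row 3 has {3,5,6,7,8,9}; col 7 has {2,4,7}; region has {2,4,5,6,7,8,9} → only 1 remains.
r4c1 = 4: row 4 has {1,2,3,5,8,9}; col 1 has {1,2,6,7,8,9}; region has {1,3,5,6,7,8,9} → only 4 remains.
r2c4 = 3: row 2 has {1,2,4,5,6,7,8,9}; col 4 has {1}; region has {1,2,4,5,6,7,8,9} → only 3 remains.
r3c4 = 2: row 3 has {1,3,5,6,7,8,9}; col 4 has {1,3}; region has {1,3,4,5,6,7,8,9} → only 2 remains.
r3c6 = 4: row 3 has {1,2,3,5,6,7,8,9}; col 6 has {5}; region has {2,3,5,8,9} → only 4 remains.
r5c9 = 1: in row 5, 1 can only go here (every other open cell in that row sees a 1).
r6c6 = 2: in row 6, 2 can only go here (every other open cell in that row sees a 2).
r6c4 = 4: in row 6, 4 can only go here (every other open cell in that row sees a 4).
r1c5 = 2: in row 1, 2 can only go here (every other open cell in that row sees a 2).
r5c2 = 2: in row 5, 2 can only go here (every other open cell in that row sees a 2).
r5c5 = 4: in row 5, 4 can only go here (every other open cell in that row sees a 4).
r7c4 = 7: in row 7, 7 can only go here (every other open cell in that row sees a 7).
r1c4 = 5: row 1 has {1,2,4,6,8,9}; col 4 has {1,2,3,4,7}; region has {1,2,4,6,8,9} → only 5 remains.
r1c7 = 3: row 1 has {1,2,4,5,6,8,9}; col 7 has {1,2,4,7}; region has {1,2,4,5,6,8,9} → only 3 remains.
r1c6 = 7: row 1 has {1,2,3,4,5,6,8,9}; col 6 has {2,4,5}; region has {1,2,3,4,5,6,8,9} → only 7 remains.
r4c6 = 6: row 4 has {1,2,3,4,5,8,9}; col 6 has {2,4,5,7}; region has {1,2,3,4,5,8,9} → only 6 remains.
r4c5 = 7: row 4 has {1,2,3,4,5,6,8,9}; col 5 has {2,3,4,5,8}; region has {1,2,3,4,5,6,8,9} → only 7 remains.
r8c1 = 3: in row 8, 3 can only go here (every other open cell in that row sees a 3).
r9c1 = 5: row 9 has {1,2,4}; col 1 has {1,2,3,4,6,7,8,9}; region has {2,3,4,7,8} → only 5 remains.
r8c2 = 6: row 8 has {2,3,4,7}; col 2 has {1,2,3,4,7,8,9}; region has {2,3,4,5,7,8} → only 6 remains.
r8c4 = 9: row 8 has {2,3,4,6,7}; col 4 has {1,2,3,4,5,7}; region has {2,3,4,5,6,7,8} → only 9 remains.
r8c5 = 1: row 8 has {2,3,4,6,7,9}; col 5 has {2,3,4,5,7,8}; region has {2,3,4,5,6,7,8,9} → only 1 remains.
r8c6 = 8: row 8 has {1,2,3,4,6,7,9}; col 6 has {2,4,5,6,7}; region has {2,3,4,7} → only 8 remains.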